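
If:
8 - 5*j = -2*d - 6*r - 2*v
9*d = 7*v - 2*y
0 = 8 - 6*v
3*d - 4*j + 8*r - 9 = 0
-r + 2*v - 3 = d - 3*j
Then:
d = 65/3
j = 6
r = -4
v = 4/3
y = -557/6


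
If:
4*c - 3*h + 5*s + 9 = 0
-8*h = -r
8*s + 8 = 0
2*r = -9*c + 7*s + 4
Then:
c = -73/91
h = 24/91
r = 192/91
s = -1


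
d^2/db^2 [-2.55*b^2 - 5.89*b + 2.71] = -5.10000000000000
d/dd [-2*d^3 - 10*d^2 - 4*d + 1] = -6*d^2 - 20*d - 4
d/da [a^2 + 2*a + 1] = 2*a + 2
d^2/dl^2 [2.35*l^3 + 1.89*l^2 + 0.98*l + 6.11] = 14.1*l + 3.78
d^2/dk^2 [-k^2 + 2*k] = -2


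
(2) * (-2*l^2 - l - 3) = -4*l^2 - 2*l - 6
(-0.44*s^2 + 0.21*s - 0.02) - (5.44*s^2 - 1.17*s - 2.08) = -5.88*s^2 + 1.38*s + 2.06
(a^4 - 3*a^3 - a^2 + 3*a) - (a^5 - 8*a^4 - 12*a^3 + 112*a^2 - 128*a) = -a^5 + 9*a^4 + 9*a^3 - 113*a^2 + 131*a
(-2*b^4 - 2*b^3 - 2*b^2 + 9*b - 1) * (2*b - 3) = -4*b^5 + 2*b^4 + 2*b^3 + 24*b^2 - 29*b + 3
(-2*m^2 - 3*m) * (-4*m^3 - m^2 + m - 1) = 8*m^5 + 14*m^4 + m^3 - m^2 + 3*m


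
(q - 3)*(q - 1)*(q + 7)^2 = q^4 + 10*q^3 - 4*q^2 - 154*q + 147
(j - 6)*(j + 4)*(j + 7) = j^3 + 5*j^2 - 38*j - 168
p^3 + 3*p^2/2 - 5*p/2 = p*(p - 1)*(p + 5/2)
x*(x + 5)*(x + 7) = x^3 + 12*x^2 + 35*x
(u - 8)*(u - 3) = u^2 - 11*u + 24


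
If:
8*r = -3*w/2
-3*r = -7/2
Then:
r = 7/6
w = -56/9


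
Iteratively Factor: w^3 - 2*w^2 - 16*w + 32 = (w - 4)*(w^2 + 2*w - 8) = (w - 4)*(w + 4)*(w - 2)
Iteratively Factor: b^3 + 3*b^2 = (b)*(b^2 + 3*b) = b*(b + 3)*(b)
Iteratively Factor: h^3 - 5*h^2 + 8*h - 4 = (h - 1)*(h^2 - 4*h + 4) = (h - 2)*(h - 1)*(h - 2)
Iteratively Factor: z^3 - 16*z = (z)*(z^2 - 16) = z*(z + 4)*(z - 4)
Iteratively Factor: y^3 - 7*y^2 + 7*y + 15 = (y - 3)*(y^2 - 4*y - 5) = (y - 3)*(y + 1)*(y - 5)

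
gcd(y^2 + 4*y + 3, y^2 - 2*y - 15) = y + 3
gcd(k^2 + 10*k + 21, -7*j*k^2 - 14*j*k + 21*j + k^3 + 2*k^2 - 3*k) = k + 3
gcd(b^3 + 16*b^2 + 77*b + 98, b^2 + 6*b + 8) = b + 2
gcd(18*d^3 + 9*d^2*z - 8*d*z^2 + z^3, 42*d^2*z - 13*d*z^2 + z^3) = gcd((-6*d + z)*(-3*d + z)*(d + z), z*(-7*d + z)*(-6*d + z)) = -6*d + z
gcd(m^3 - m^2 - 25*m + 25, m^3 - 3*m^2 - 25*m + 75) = m^2 - 25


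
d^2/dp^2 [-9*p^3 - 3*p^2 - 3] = -54*p - 6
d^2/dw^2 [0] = 0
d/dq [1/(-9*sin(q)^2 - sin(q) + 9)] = (18*sin(q) + 1)*cos(q)/(sin(q) - 9*cos(q)^2)^2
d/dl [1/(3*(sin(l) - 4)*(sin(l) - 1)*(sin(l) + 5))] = (cos(l)^2 + 6)*cos(l)/((sin(l) - 4)^2*(sin(l) - 1)^2*(sin(l) + 5)^2)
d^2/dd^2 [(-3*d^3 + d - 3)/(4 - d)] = 2*(3*d^3 - 36*d^2 + 144*d - 1)/(d^3 - 12*d^2 + 48*d - 64)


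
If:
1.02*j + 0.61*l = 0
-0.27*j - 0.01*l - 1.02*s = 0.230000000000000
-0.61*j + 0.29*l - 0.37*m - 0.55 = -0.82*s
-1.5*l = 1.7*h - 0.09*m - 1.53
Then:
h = -5.19349746091037*s - 0.376235664562335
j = -4.02718446601942*s - 0.908090614886731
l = 6.73398058252427*s + 1.51844660194175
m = 14.1336132248754*s + 1.20076970174058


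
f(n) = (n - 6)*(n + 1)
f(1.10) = -10.29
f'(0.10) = -4.80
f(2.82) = -12.15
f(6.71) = 5.47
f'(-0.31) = -5.62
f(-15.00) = 294.00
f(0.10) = -6.49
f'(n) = 2*n - 5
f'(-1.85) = -8.70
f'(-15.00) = -35.00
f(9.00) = 30.00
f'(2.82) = 0.64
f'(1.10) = -2.80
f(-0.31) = -4.35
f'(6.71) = 8.42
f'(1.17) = -2.66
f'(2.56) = 0.12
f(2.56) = -12.25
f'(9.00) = 13.00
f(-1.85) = 6.67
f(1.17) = -10.48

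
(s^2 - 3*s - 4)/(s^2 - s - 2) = (s - 4)/(s - 2)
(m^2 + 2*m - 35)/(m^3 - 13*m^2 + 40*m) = (m + 7)/(m*(m - 8))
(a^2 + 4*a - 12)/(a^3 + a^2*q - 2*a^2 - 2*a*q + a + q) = (a^2 + 4*a - 12)/(a^3 + a^2*q - 2*a^2 - 2*a*q + a + q)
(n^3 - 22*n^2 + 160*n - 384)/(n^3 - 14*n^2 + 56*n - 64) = (n^2 - 14*n + 48)/(n^2 - 6*n + 8)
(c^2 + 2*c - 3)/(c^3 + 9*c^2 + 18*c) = (c - 1)/(c*(c + 6))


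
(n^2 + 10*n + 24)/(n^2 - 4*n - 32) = (n + 6)/(n - 8)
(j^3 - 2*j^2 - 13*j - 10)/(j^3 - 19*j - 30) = (j + 1)/(j + 3)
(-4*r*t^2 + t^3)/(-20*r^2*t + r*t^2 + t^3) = t/(5*r + t)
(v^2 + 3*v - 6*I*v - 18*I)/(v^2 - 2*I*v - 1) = (v^2 + v*(3 - 6*I) - 18*I)/(v^2 - 2*I*v - 1)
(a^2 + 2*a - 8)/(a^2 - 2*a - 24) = (a - 2)/(a - 6)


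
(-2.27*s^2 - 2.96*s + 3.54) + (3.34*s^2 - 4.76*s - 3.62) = 1.07*s^2 - 7.72*s - 0.0800000000000001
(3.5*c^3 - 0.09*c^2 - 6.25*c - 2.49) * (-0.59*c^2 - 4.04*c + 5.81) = -2.065*c^5 - 14.0869*c^4 + 24.3861*c^3 + 26.1962*c^2 - 26.2529*c - 14.4669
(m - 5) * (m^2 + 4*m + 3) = m^3 - m^2 - 17*m - 15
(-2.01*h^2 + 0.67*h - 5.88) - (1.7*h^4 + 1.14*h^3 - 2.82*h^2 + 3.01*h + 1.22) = -1.7*h^4 - 1.14*h^3 + 0.81*h^2 - 2.34*h - 7.1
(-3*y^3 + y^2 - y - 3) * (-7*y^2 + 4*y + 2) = 21*y^5 - 19*y^4 + 5*y^3 + 19*y^2 - 14*y - 6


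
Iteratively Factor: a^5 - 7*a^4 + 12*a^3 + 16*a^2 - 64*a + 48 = (a - 2)*(a^4 - 5*a^3 + 2*a^2 + 20*a - 24) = (a - 3)*(a - 2)*(a^3 - 2*a^2 - 4*a + 8) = (a - 3)*(a - 2)^2*(a^2 - 4) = (a - 3)*(a - 2)^2*(a + 2)*(a - 2)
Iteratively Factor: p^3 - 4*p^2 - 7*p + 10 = (p - 1)*(p^2 - 3*p - 10) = (p - 1)*(p + 2)*(p - 5)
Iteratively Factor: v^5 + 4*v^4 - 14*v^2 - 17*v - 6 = (v + 1)*(v^4 + 3*v^3 - 3*v^2 - 11*v - 6) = (v + 1)^2*(v^3 + 2*v^2 - 5*v - 6) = (v + 1)^2*(v + 3)*(v^2 - v - 2) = (v + 1)^3*(v + 3)*(v - 2)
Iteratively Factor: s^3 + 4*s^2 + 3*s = (s + 1)*(s^2 + 3*s) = s*(s + 1)*(s + 3)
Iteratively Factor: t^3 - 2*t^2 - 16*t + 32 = (t - 4)*(t^2 + 2*t - 8) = (t - 4)*(t + 4)*(t - 2)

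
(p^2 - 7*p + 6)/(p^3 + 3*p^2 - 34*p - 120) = (p - 1)/(p^2 + 9*p + 20)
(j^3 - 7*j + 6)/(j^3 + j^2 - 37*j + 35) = (j^2 + j - 6)/(j^2 + 2*j - 35)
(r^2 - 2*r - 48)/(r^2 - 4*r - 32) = (r + 6)/(r + 4)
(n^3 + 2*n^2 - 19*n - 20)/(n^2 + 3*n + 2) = (n^2 + n - 20)/(n + 2)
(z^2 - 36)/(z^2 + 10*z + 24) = (z - 6)/(z + 4)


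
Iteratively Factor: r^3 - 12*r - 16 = (r + 2)*(r^2 - 2*r - 8) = (r + 2)^2*(r - 4)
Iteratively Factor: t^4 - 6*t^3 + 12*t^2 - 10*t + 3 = (t - 3)*(t^3 - 3*t^2 + 3*t - 1) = (t - 3)*(t - 1)*(t^2 - 2*t + 1) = (t - 3)*(t - 1)^2*(t - 1)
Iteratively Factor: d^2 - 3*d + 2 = (d - 2)*(d - 1)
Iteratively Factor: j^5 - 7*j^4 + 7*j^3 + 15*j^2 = (j)*(j^4 - 7*j^3 + 7*j^2 + 15*j) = j*(j + 1)*(j^3 - 8*j^2 + 15*j) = j^2*(j + 1)*(j^2 - 8*j + 15) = j^2*(j - 5)*(j + 1)*(j - 3)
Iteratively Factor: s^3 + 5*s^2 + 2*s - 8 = (s + 4)*(s^2 + s - 2) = (s + 2)*(s + 4)*(s - 1)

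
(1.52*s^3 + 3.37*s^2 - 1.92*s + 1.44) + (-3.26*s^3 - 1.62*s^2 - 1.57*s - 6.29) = -1.74*s^3 + 1.75*s^2 - 3.49*s - 4.85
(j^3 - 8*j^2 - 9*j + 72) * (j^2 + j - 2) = j^5 - 7*j^4 - 19*j^3 + 79*j^2 + 90*j - 144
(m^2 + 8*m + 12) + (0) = m^2 + 8*m + 12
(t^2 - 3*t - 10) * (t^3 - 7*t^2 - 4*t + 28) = t^5 - 10*t^4 + 7*t^3 + 110*t^2 - 44*t - 280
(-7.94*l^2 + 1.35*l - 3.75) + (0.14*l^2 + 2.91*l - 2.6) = -7.8*l^2 + 4.26*l - 6.35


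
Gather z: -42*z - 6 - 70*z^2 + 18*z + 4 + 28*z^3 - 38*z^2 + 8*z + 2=28*z^3 - 108*z^2 - 16*z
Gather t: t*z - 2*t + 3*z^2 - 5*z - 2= t*(z - 2) + 3*z^2 - 5*z - 2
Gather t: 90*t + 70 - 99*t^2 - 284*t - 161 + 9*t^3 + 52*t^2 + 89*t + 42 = 9*t^3 - 47*t^2 - 105*t - 49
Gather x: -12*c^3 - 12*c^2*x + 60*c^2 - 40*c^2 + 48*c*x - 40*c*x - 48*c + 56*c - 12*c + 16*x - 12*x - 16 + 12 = -12*c^3 + 20*c^2 - 4*c + x*(-12*c^2 + 8*c + 4) - 4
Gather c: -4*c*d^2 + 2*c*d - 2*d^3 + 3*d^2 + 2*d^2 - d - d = c*(-4*d^2 + 2*d) - 2*d^3 + 5*d^2 - 2*d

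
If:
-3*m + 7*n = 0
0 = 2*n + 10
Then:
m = -35/3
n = -5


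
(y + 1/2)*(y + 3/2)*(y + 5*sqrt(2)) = y^3 + 2*y^2 + 5*sqrt(2)*y^2 + 3*y/4 + 10*sqrt(2)*y + 15*sqrt(2)/4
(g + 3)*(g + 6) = g^2 + 9*g + 18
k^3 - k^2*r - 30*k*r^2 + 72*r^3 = (k - 4*r)*(k - 3*r)*(k + 6*r)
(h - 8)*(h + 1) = h^2 - 7*h - 8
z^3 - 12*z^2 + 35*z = z*(z - 7)*(z - 5)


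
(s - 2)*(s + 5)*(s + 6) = s^3 + 9*s^2 + 8*s - 60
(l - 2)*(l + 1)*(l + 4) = l^3 + 3*l^2 - 6*l - 8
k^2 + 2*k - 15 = (k - 3)*(k + 5)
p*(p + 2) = p^2 + 2*p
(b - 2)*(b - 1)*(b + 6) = b^3 + 3*b^2 - 16*b + 12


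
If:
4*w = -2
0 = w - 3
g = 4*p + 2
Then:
No Solution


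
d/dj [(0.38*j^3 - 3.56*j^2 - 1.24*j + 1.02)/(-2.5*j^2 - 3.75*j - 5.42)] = (-0.950000000000001*j^4 - 2.85*j^3 + 4.0712*j^2 + 43.6904*j + 10.5458)/(6.25*j^4 + 18.75*j^3 + 41.1625*j^2 + 40.65*j + 29.3764)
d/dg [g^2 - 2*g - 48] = 2*g - 2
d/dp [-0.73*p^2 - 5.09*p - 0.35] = -1.46*p - 5.09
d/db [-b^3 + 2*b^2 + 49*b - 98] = -3*b^2 + 4*b + 49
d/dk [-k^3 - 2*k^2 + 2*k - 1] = -3*k^2 - 4*k + 2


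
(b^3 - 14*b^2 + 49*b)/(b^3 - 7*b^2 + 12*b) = (b^2 - 14*b + 49)/(b^2 - 7*b + 12)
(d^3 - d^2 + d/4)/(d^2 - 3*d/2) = (4*d^2 - 4*d + 1)/(2*(2*d - 3))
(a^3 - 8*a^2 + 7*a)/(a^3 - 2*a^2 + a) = (a - 7)/(a - 1)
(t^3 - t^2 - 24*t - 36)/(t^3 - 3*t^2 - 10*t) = (t^2 - 3*t - 18)/(t*(t - 5))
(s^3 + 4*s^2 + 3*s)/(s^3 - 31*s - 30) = s*(s + 3)/(s^2 - s - 30)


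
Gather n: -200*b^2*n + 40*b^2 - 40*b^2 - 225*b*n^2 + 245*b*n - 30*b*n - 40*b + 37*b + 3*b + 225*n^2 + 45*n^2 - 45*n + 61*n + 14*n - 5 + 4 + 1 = n^2*(270 - 225*b) + n*(-200*b^2 + 215*b + 30)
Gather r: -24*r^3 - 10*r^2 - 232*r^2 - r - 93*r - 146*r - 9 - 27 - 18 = -24*r^3 - 242*r^2 - 240*r - 54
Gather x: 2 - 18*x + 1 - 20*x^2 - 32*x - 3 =-20*x^2 - 50*x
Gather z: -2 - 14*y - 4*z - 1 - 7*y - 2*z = -21*y - 6*z - 3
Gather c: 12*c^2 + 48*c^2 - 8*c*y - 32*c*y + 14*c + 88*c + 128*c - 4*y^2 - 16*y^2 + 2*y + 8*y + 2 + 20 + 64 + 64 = 60*c^2 + c*(230 - 40*y) - 20*y^2 + 10*y + 150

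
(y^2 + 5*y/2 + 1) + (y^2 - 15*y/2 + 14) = 2*y^2 - 5*y + 15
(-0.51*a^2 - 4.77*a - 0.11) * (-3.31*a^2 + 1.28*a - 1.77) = 1.6881*a^4 + 15.1359*a^3 - 4.8388*a^2 + 8.3021*a + 0.1947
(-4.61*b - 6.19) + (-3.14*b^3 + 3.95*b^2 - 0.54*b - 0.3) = -3.14*b^3 + 3.95*b^2 - 5.15*b - 6.49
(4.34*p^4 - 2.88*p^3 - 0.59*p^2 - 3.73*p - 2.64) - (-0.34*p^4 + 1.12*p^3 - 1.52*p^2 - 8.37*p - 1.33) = 4.68*p^4 - 4.0*p^3 + 0.93*p^2 + 4.64*p - 1.31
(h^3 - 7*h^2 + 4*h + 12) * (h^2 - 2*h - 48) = h^5 - 9*h^4 - 30*h^3 + 340*h^2 - 216*h - 576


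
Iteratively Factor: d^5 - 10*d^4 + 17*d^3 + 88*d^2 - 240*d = (d - 5)*(d^4 - 5*d^3 - 8*d^2 + 48*d) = d*(d - 5)*(d^3 - 5*d^2 - 8*d + 48) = d*(d - 5)*(d + 3)*(d^2 - 8*d + 16) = d*(d - 5)*(d - 4)*(d + 3)*(d - 4)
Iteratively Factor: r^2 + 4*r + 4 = (r + 2)*(r + 2)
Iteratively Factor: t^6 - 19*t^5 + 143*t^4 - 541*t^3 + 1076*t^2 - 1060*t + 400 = (t - 1)*(t^5 - 18*t^4 + 125*t^3 - 416*t^2 + 660*t - 400) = (t - 2)*(t - 1)*(t^4 - 16*t^3 + 93*t^2 - 230*t + 200) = (t - 5)*(t - 2)*(t - 1)*(t^3 - 11*t^2 + 38*t - 40) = (t - 5)^2*(t - 2)*(t - 1)*(t^2 - 6*t + 8) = (t - 5)^2*(t - 2)^2*(t - 1)*(t - 4)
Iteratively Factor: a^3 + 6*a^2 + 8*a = (a)*(a^2 + 6*a + 8) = a*(a + 4)*(a + 2)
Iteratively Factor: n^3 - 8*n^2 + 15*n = (n)*(n^2 - 8*n + 15) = n*(n - 3)*(n - 5)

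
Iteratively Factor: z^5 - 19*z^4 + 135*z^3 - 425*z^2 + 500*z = (z - 4)*(z^4 - 15*z^3 + 75*z^2 - 125*z) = (z - 5)*(z - 4)*(z^3 - 10*z^2 + 25*z) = (z - 5)^2*(z - 4)*(z^2 - 5*z) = z*(z - 5)^2*(z - 4)*(z - 5)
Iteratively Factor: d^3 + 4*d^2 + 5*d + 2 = (d + 2)*(d^2 + 2*d + 1) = (d + 1)*(d + 2)*(d + 1)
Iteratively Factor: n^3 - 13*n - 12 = (n + 3)*(n^2 - 3*n - 4) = (n - 4)*(n + 3)*(n + 1)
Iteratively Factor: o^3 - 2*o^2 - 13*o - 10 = (o + 2)*(o^2 - 4*o - 5) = (o - 5)*(o + 2)*(o + 1)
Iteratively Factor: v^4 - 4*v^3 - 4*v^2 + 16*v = (v + 2)*(v^3 - 6*v^2 + 8*v) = (v - 2)*(v + 2)*(v^2 - 4*v) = (v - 4)*(v - 2)*(v + 2)*(v)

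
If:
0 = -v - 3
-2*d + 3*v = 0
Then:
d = -9/2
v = -3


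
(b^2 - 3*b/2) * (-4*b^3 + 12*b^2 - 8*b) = -4*b^5 + 18*b^4 - 26*b^3 + 12*b^2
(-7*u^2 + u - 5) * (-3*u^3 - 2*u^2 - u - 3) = 21*u^5 + 11*u^4 + 20*u^3 + 30*u^2 + 2*u + 15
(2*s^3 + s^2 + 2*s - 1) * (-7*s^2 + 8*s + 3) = -14*s^5 + 9*s^4 + 26*s^2 - 2*s - 3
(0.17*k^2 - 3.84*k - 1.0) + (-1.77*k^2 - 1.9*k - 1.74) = -1.6*k^2 - 5.74*k - 2.74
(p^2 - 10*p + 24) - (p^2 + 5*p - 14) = 38 - 15*p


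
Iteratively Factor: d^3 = (d)*(d^2) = d^2*(d)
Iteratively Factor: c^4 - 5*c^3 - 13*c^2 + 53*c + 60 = (c + 3)*(c^3 - 8*c^2 + 11*c + 20) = (c - 5)*(c + 3)*(c^2 - 3*c - 4) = (c - 5)*(c + 1)*(c + 3)*(c - 4)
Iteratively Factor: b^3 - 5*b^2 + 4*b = (b - 4)*(b^2 - b) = (b - 4)*(b - 1)*(b)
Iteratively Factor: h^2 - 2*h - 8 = (h + 2)*(h - 4)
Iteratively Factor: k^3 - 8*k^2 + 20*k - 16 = (k - 2)*(k^2 - 6*k + 8) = (k - 4)*(k - 2)*(k - 2)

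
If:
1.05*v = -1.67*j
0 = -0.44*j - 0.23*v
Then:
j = 0.00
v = 0.00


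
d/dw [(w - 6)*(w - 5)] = 2*w - 11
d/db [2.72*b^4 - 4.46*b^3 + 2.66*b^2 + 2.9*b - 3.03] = 10.88*b^3 - 13.38*b^2 + 5.32*b + 2.9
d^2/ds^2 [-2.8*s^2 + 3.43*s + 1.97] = -5.60000000000000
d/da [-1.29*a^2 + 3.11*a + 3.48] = 3.11 - 2.58*a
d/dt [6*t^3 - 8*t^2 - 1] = 2*t*(9*t - 8)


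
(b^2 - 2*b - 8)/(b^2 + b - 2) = (b - 4)/(b - 1)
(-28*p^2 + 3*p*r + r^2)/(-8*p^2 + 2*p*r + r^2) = (-28*p^2 + 3*p*r + r^2)/(-8*p^2 + 2*p*r + r^2)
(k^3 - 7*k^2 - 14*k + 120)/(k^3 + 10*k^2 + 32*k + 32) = (k^2 - 11*k + 30)/(k^2 + 6*k + 8)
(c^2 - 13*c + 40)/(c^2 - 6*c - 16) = (c - 5)/(c + 2)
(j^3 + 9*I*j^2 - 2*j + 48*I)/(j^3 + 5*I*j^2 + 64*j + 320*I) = (j^2 + I*j + 6)/(j^2 - 3*I*j + 40)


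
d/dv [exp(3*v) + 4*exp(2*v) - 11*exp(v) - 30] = (3*exp(2*v) + 8*exp(v) - 11)*exp(v)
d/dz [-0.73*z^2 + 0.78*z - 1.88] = 0.78 - 1.46*z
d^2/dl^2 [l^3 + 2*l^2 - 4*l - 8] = 6*l + 4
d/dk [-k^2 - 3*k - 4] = -2*k - 3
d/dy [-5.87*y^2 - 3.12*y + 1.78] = -11.74*y - 3.12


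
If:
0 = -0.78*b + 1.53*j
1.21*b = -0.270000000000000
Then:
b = -0.22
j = -0.11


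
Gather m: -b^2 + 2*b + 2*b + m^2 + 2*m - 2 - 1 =-b^2 + 4*b + m^2 + 2*m - 3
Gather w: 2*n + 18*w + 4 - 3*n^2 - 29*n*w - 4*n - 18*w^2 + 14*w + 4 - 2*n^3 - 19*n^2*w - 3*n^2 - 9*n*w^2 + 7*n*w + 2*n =-2*n^3 - 6*n^2 + w^2*(-9*n - 18) + w*(-19*n^2 - 22*n + 32) + 8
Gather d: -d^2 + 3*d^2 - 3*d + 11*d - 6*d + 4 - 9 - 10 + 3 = 2*d^2 + 2*d - 12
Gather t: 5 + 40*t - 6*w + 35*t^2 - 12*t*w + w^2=35*t^2 + t*(40 - 12*w) + w^2 - 6*w + 5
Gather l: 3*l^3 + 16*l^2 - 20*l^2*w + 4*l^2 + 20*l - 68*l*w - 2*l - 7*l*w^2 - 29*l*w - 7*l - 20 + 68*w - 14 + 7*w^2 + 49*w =3*l^3 + l^2*(20 - 20*w) + l*(-7*w^2 - 97*w + 11) + 7*w^2 + 117*w - 34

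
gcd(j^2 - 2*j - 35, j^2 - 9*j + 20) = 1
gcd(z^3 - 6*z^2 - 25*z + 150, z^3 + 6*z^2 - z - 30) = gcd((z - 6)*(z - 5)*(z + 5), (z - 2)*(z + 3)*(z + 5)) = z + 5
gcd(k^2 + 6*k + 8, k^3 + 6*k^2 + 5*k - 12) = k + 4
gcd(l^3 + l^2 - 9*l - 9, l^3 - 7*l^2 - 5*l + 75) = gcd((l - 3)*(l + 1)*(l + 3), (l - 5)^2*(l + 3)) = l + 3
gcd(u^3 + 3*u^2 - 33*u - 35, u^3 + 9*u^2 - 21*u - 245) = u^2 + 2*u - 35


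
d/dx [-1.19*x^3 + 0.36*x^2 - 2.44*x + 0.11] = -3.57*x^2 + 0.72*x - 2.44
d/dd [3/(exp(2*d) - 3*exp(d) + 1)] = (9 - 6*exp(d))*exp(d)/(exp(2*d) - 3*exp(d) + 1)^2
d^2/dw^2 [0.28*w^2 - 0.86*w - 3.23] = 0.560000000000000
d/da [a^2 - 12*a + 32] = 2*a - 12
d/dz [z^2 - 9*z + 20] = 2*z - 9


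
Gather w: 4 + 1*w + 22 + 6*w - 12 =7*w + 14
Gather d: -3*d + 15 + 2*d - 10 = 5 - d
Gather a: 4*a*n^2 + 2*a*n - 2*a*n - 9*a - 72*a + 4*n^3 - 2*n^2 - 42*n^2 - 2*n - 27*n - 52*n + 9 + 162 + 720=a*(4*n^2 - 81) + 4*n^3 - 44*n^2 - 81*n + 891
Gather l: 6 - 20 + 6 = -8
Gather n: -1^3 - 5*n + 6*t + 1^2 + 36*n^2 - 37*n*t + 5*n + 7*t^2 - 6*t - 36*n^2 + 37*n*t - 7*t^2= 0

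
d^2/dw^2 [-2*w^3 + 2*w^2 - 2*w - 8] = 4 - 12*w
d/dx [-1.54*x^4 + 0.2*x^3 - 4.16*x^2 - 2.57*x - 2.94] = -6.16*x^3 + 0.6*x^2 - 8.32*x - 2.57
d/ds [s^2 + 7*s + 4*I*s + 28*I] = 2*s + 7 + 4*I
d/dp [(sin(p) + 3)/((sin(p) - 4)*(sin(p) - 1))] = (-6*sin(p) + cos(p)^2 + 18)*cos(p)/((sin(p) - 4)^2*(sin(p) - 1)^2)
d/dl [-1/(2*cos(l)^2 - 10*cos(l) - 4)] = (5 - 2*cos(l))*sin(l)/(2*(sin(l)^2 + 5*cos(l) + 1)^2)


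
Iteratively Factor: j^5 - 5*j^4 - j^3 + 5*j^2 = (j)*(j^4 - 5*j^3 - j^2 + 5*j) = j^2*(j^3 - 5*j^2 - j + 5) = j^2*(j - 5)*(j^2 - 1) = j^2*(j - 5)*(j - 1)*(j + 1)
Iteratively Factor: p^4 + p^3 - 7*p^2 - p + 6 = (p - 2)*(p^3 + 3*p^2 - p - 3) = (p - 2)*(p - 1)*(p^2 + 4*p + 3) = (p - 2)*(p - 1)*(p + 3)*(p + 1)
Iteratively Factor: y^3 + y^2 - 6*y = (y + 3)*(y^2 - 2*y) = y*(y + 3)*(y - 2)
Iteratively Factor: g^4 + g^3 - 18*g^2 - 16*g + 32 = (g - 4)*(g^3 + 5*g^2 + 2*g - 8) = (g - 4)*(g + 4)*(g^2 + g - 2) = (g - 4)*(g - 1)*(g + 4)*(g + 2)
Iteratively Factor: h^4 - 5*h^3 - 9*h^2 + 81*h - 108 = (h + 4)*(h^3 - 9*h^2 + 27*h - 27) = (h - 3)*(h + 4)*(h^2 - 6*h + 9) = (h - 3)^2*(h + 4)*(h - 3)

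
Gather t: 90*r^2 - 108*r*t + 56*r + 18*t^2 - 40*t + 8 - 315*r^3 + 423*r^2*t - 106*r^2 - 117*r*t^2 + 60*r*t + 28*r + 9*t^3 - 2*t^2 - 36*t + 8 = -315*r^3 - 16*r^2 + 84*r + 9*t^3 + t^2*(16 - 117*r) + t*(423*r^2 - 48*r - 76) + 16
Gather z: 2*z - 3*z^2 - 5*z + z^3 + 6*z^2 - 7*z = z^3 + 3*z^2 - 10*z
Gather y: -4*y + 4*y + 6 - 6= 0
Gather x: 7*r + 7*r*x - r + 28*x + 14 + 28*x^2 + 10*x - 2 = 6*r + 28*x^2 + x*(7*r + 38) + 12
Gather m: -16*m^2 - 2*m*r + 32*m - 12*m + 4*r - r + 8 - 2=-16*m^2 + m*(20 - 2*r) + 3*r + 6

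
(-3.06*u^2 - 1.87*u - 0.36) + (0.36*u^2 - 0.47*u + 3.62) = -2.7*u^2 - 2.34*u + 3.26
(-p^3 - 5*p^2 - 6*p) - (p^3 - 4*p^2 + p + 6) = -2*p^3 - p^2 - 7*p - 6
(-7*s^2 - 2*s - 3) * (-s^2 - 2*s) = 7*s^4 + 16*s^3 + 7*s^2 + 6*s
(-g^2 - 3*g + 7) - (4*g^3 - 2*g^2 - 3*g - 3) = -4*g^3 + g^2 + 10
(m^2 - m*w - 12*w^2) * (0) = 0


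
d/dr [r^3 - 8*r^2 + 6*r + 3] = 3*r^2 - 16*r + 6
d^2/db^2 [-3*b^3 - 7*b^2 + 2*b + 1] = -18*b - 14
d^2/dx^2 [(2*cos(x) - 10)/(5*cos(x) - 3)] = 44*(-5*sin(x)^2 + 3*cos(x) - 5)/(5*cos(x) - 3)^3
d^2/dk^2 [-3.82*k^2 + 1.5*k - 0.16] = -7.64000000000000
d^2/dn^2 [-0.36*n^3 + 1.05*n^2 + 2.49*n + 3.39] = 2.1 - 2.16*n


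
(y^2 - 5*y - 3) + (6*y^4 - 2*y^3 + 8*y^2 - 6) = 6*y^4 - 2*y^3 + 9*y^2 - 5*y - 9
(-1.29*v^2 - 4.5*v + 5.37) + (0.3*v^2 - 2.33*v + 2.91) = -0.99*v^2 - 6.83*v + 8.28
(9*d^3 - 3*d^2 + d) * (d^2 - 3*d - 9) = 9*d^5 - 30*d^4 - 71*d^3 + 24*d^2 - 9*d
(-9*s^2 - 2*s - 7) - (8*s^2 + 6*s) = -17*s^2 - 8*s - 7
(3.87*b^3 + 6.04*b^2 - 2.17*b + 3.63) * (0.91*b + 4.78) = 3.5217*b^4 + 23.995*b^3 + 26.8965*b^2 - 7.0693*b + 17.3514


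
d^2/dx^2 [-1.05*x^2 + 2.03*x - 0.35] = -2.10000000000000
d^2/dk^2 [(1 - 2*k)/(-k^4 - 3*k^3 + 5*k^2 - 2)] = 2*(k^2*(2*k - 1)*(4*k^2 + 9*k - 10)^2 + (-8*k^3 - 18*k^2 + 20*k - (2*k - 1)*(6*k^2 + 9*k - 5))*(k^4 + 3*k^3 - 5*k^2 + 2))/(k^4 + 3*k^3 - 5*k^2 + 2)^3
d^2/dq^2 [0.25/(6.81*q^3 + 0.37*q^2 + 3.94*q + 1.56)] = (-(10.215*q + 0.185)*(6.81*q^3 + 0.37*q^2 + 3.94*q + 1.56) + 0.25*(20.43*q^2 + 0.74*q + 3.94)*(40.86*q^2 + 1.48*q + 7.88))/(6.81*q^3 + 0.37*q^2 + 3.94*q + 1.56)^3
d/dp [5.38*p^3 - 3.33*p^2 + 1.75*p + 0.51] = 16.14*p^2 - 6.66*p + 1.75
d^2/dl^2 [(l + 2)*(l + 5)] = 2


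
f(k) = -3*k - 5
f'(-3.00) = -3.00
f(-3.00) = 4.00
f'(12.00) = -3.00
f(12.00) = -41.00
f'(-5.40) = -3.00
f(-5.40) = 11.20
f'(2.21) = -3.00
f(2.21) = -11.63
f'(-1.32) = -3.00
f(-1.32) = -1.04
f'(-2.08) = -3.00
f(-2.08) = 1.24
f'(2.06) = -3.00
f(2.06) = -11.18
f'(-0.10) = -3.00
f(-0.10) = -4.70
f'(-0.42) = -3.00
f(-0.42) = -3.74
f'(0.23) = -3.00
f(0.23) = -5.69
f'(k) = -3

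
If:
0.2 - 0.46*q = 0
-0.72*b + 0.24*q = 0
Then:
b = 0.14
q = 0.43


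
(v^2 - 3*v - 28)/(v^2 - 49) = (v + 4)/(v + 7)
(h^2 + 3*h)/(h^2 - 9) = h/(h - 3)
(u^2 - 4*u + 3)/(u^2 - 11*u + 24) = (u - 1)/(u - 8)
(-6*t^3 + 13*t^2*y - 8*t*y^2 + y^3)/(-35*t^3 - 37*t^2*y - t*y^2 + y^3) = (6*t^3 - 13*t^2*y + 8*t*y^2 - y^3)/(35*t^3 + 37*t^2*y + t*y^2 - y^3)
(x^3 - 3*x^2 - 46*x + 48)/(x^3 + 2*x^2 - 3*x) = (x^2 - 2*x - 48)/(x*(x + 3))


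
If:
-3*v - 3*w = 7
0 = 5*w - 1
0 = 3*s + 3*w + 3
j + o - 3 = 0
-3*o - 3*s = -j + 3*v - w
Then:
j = -3/5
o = 18/5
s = -6/5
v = -38/15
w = 1/5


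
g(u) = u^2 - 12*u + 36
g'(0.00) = -12.00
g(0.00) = 36.00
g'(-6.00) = -24.00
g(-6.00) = 144.00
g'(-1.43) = -14.86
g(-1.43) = 55.20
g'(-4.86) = -21.72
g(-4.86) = 117.94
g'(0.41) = -11.18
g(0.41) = 31.25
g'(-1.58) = -15.16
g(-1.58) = 57.46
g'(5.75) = -0.50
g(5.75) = 0.06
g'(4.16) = -3.68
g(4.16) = 3.39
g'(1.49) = -9.02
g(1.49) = 20.34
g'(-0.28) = -12.56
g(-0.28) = 39.44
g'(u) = 2*u - 12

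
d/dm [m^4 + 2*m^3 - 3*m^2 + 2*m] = 4*m^3 + 6*m^2 - 6*m + 2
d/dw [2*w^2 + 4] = 4*w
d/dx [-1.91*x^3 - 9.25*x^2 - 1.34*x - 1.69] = -5.73*x^2 - 18.5*x - 1.34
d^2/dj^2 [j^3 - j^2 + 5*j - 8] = 6*j - 2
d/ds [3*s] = 3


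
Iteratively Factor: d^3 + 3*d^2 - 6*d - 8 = (d + 1)*(d^2 + 2*d - 8) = (d + 1)*(d + 4)*(d - 2)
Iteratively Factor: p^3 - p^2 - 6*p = (p - 3)*(p^2 + 2*p) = p*(p - 3)*(p + 2)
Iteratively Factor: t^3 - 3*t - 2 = (t - 2)*(t^2 + 2*t + 1) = (t - 2)*(t + 1)*(t + 1)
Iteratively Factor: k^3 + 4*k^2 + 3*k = (k + 1)*(k^2 + 3*k) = (k + 1)*(k + 3)*(k)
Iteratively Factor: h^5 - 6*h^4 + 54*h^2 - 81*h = (h - 3)*(h^4 - 3*h^3 - 9*h^2 + 27*h) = (h - 3)^2*(h^3 - 9*h) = (h - 3)^3*(h^2 + 3*h) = h*(h - 3)^3*(h + 3)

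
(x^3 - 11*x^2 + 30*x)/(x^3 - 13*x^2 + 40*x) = (x - 6)/(x - 8)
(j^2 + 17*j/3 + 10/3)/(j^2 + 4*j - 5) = (j + 2/3)/(j - 1)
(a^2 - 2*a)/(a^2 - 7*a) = (a - 2)/(a - 7)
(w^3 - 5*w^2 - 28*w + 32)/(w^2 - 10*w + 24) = (w^3 - 5*w^2 - 28*w + 32)/(w^2 - 10*w + 24)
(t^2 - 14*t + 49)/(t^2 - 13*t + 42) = (t - 7)/(t - 6)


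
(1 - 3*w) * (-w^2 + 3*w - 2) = 3*w^3 - 10*w^2 + 9*w - 2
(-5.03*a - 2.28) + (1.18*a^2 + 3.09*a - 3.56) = 1.18*a^2 - 1.94*a - 5.84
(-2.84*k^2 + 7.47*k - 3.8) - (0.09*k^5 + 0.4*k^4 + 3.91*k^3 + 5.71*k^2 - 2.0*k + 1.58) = -0.09*k^5 - 0.4*k^4 - 3.91*k^3 - 8.55*k^2 + 9.47*k - 5.38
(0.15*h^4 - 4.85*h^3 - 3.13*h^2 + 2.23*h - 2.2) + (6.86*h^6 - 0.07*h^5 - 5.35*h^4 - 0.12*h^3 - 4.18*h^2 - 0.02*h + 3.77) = 6.86*h^6 - 0.07*h^5 - 5.2*h^4 - 4.97*h^3 - 7.31*h^2 + 2.21*h + 1.57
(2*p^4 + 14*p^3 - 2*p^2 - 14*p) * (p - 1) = 2*p^5 + 12*p^4 - 16*p^3 - 12*p^2 + 14*p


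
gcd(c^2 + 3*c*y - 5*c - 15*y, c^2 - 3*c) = 1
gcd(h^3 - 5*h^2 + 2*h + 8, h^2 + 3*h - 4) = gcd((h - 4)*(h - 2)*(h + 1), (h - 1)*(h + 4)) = 1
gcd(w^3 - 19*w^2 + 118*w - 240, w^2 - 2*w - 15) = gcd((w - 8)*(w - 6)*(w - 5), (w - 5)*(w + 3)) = w - 5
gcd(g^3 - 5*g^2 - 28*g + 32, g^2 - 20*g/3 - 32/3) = g - 8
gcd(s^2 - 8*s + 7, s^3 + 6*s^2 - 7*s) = s - 1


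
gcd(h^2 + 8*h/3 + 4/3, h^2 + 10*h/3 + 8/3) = h + 2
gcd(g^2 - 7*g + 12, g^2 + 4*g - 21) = g - 3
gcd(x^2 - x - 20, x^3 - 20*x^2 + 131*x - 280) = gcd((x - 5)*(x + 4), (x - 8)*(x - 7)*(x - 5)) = x - 5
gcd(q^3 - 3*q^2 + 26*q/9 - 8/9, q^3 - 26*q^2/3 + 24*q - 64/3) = 1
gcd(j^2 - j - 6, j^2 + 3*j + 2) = j + 2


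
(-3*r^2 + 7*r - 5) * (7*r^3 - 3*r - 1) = -21*r^5 + 49*r^4 - 26*r^3 - 18*r^2 + 8*r + 5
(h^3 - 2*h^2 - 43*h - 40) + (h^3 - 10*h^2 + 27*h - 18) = 2*h^3 - 12*h^2 - 16*h - 58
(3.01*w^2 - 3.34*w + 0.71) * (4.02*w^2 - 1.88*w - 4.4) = 12.1002*w^4 - 19.0856*w^3 - 4.1106*w^2 + 13.3612*w - 3.124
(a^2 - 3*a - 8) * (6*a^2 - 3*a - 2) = 6*a^4 - 21*a^3 - 41*a^2 + 30*a + 16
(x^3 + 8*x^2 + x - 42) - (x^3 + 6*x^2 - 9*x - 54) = 2*x^2 + 10*x + 12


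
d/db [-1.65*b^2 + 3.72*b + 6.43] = 3.72 - 3.3*b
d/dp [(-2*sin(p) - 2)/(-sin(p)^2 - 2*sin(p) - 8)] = 2*(-2*sin(p) + cos(p)^2 + 5)*cos(p)/(sin(p)^2 + 2*sin(p) + 8)^2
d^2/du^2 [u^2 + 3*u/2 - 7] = 2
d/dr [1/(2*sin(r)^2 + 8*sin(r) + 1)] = -4*(sin(r) + 2)*cos(r)/(8*sin(r) - cos(2*r) + 2)^2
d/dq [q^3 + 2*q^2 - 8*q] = 3*q^2 + 4*q - 8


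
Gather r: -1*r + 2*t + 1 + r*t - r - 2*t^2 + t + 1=r*(t - 2) - 2*t^2 + 3*t + 2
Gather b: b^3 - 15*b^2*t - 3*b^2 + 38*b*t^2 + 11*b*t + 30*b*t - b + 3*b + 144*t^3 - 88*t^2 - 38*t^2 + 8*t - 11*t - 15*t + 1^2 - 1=b^3 + b^2*(-15*t - 3) + b*(38*t^2 + 41*t + 2) + 144*t^3 - 126*t^2 - 18*t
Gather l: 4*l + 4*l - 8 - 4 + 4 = 8*l - 8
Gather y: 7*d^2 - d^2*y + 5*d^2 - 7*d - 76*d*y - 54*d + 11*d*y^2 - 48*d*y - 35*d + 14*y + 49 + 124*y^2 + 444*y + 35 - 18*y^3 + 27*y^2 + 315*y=12*d^2 - 96*d - 18*y^3 + y^2*(11*d + 151) + y*(-d^2 - 124*d + 773) + 84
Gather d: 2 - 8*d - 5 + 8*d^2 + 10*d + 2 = 8*d^2 + 2*d - 1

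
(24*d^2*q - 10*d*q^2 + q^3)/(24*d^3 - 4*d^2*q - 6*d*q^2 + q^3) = q*(-4*d + q)/(-4*d^2 + q^2)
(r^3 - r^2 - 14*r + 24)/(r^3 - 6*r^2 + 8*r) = (r^2 + r - 12)/(r*(r - 4))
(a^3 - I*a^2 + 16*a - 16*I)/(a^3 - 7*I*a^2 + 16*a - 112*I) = (a - I)/(a - 7*I)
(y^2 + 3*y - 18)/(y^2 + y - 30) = (y - 3)/(y - 5)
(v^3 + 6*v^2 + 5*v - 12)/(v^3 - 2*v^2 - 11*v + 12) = (v + 4)/(v - 4)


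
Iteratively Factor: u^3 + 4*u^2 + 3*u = (u)*(u^2 + 4*u + 3) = u*(u + 1)*(u + 3)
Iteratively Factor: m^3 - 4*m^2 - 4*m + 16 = (m + 2)*(m^2 - 6*m + 8) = (m - 2)*(m + 2)*(m - 4)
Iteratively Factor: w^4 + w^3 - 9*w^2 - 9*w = (w + 3)*(w^3 - 2*w^2 - 3*w) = (w + 1)*(w + 3)*(w^2 - 3*w) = w*(w + 1)*(w + 3)*(w - 3)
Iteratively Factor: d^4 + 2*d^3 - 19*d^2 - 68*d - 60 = (d + 2)*(d^3 - 19*d - 30) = (d + 2)^2*(d^2 - 2*d - 15) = (d + 2)^2*(d + 3)*(d - 5)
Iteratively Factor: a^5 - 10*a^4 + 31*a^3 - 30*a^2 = (a)*(a^4 - 10*a^3 + 31*a^2 - 30*a) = a*(a - 2)*(a^3 - 8*a^2 + 15*a) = a*(a - 5)*(a - 2)*(a^2 - 3*a) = a^2*(a - 5)*(a - 2)*(a - 3)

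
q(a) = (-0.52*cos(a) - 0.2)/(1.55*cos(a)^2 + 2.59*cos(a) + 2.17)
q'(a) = (3.1*sin(a)*cos(a) + 2.59*sin(a))*(-0.52*cos(a) - 0.2)/(1.55*cos(a)^2 + 2.59*cos(a) + 2.17)^2 + 0.52*sin(a)/(1.55*cos(a)^2 + 2.59*cos(a) + 2.17) = (-0.806*cos(a)^2 - 0.62*cos(a) + 0.6104)*sin(a)/(2.4025*cos(a)^4 + 8.029*cos(a)^3 + 13.4351*cos(a)^2 + 11.2406*cos(a) + 4.7089)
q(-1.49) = -0.10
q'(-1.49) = -0.10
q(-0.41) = -0.12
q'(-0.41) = 0.01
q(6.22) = -0.11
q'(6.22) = 0.00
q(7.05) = -0.12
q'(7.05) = -0.01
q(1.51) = -0.10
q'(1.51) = 0.10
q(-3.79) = 0.20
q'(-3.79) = 0.30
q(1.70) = -0.07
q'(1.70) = 0.19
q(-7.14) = -0.12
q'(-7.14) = 0.01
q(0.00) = -0.11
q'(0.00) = 0.00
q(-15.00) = 0.18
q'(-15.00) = -0.33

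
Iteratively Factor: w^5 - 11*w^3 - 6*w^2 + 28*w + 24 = (w + 2)*(w^4 - 2*w^3 - 7*w^2 + 8*w + 12) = (w - 2)*(w + 2)*(w^3 - 7*w - 6) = (w - 3)*(w - 2)*(w + 2)*(w^2 + 3*w + 2) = (w - 3)*(w - 2)*(w + 1)*(w + 2)*(w + 2)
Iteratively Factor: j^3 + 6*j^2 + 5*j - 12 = (j + 3)*(j^2 + 3*j - 4) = (j + 3)*(j + 4)*(j - 1)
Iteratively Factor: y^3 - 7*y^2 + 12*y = (y - 3)*(y^2 - 4*y) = (y - 4)*(y - 3)*(y)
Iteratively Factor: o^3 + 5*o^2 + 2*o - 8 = (o + 2)*(o^2 + 3*o - 4) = (o - 1)*(o + 2)*(o + 4)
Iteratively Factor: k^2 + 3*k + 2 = (k + 2)*(k + 1)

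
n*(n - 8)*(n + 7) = n^3 - n^2 - 56*n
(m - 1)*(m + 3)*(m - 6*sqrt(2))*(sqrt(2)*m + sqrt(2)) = sqrt(2)*m^4 - 12*m^3 + 3*sqrt(2)*m^3 - 36*m^2 - sqrt(2)*m^2 - 3*sqrt(2)*m + 12*m + 36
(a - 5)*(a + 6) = a^2 + a - 30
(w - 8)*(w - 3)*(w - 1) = w^3 - 12*w^2 + 35*w - 24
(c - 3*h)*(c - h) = c^2 - 4*c*h + 3*h^2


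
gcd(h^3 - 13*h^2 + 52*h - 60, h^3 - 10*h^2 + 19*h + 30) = h^2 - 11*h + 30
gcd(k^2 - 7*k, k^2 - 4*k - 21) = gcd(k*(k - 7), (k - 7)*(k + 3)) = k - 7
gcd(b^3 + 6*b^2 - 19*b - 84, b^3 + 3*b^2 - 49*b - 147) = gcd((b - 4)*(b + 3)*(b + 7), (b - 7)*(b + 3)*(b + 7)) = b^2 + 10*b + 21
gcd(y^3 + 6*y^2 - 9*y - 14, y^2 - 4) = y - 2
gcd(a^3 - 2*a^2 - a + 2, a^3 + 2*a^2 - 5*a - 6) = a^2 - a - 2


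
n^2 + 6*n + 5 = (n + 1)*(n + 5)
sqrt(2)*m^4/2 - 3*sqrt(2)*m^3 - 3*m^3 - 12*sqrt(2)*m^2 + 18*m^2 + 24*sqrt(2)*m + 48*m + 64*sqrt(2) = (m - 8)*(m + 2)*(m - 4*sqrt(2))*(sqrt(2)*m/2 + 1)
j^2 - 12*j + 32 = (j - 8)*(j - 4)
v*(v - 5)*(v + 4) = v^3 - v^2 - 20*v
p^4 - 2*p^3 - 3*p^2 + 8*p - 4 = (p - 2)*(p - 1)^2*(p + 2)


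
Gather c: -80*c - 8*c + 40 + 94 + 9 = 143 - 88*c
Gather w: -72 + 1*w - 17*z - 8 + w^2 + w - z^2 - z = w^2 + 2*w - z^2 - 18*z - 80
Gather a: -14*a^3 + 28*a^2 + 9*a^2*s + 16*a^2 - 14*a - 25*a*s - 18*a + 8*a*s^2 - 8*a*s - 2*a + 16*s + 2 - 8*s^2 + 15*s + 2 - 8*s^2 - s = -14*a^3 + a^2*(9*s + 44) + a*(8*s^2 - 33*s - 34) - 16*s^2 + 30*s + 4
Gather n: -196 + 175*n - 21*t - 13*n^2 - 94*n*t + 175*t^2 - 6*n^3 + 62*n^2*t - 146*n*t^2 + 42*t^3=-6*n^3 + n^2*(62*t - 13) + n*(-146*t^2 - 94*t + 175) + 42*t^3 + 175*t^2 - 21*t - 196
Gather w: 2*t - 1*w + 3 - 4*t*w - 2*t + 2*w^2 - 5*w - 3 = 2*w^2 + w*(-4*t - 6)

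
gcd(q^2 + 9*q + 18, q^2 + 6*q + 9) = q + 3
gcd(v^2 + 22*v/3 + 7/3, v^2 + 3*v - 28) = v + 7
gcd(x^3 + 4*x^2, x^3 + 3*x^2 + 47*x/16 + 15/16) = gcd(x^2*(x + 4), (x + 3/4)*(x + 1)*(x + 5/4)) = 1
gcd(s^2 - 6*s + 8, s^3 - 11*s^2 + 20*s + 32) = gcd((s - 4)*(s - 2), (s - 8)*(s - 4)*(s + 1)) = s - 4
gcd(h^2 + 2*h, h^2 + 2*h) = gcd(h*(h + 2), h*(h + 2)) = h^2 + 2*h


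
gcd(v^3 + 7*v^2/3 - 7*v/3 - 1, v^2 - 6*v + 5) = v - 1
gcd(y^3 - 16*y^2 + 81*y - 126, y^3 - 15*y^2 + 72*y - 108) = y^2 - 9*y + 18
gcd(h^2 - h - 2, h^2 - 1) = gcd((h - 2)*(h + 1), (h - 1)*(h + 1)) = h + 1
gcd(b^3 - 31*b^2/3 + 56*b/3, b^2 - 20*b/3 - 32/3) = b - 8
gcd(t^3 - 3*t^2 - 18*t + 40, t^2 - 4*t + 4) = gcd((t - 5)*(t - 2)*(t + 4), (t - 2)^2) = t - 2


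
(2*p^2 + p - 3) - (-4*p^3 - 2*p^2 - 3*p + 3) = 4*p^3 + 4*p^2 + 4*p - 6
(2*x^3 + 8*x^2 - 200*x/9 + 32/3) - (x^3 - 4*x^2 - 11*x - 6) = x^3 + 12*x^2 - 101*x/9 + 50/3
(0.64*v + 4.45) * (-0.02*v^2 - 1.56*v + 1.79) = -0.0128*v^3 - 1.0874*v^2 - 5.7964*v + 7.9655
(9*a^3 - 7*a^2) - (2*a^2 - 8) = 9*a^3 - 9*a^2 + 8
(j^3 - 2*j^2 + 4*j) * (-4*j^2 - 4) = -4*j^5 + 8*j^4 - 20*j^3 + 8*j^2 - 16*j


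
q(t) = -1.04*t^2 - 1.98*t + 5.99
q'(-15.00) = 29.22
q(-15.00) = -198.31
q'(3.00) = -8.22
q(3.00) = -9.31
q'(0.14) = -2.27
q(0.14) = 5.69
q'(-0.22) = -1.52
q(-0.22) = 6.38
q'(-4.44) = 7.26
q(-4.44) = -5.72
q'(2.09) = -6.33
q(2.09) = -2.69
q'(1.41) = -4.91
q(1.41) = 1.13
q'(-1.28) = 0.68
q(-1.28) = 6.82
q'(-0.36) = -1.23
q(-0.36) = 6.57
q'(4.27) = -10.86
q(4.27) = -21.43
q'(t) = -2.08*t - 1.98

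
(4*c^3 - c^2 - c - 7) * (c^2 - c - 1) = 4*c^5 - 5*c^4 - 4*c^3 - 5*c^2 + 8*c + 7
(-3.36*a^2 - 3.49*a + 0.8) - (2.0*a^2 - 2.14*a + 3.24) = -5.36*a^2 - 1.35*a - 2.44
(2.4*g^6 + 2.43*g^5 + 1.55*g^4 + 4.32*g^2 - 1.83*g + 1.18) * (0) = 0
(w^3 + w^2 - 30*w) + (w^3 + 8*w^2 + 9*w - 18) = 2*w^3 + 9*w^2 - 21*w - 18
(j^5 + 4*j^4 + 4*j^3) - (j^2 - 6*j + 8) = j^5 + 4*j^4 + 4*j^3 - j^2 + 6*j - 8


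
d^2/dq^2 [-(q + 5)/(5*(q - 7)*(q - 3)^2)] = 6*(-q^3 - 3*q^2 + 125*q - 449)/(5*(q^7 - 33*q^6 + 453*q^5 - 3349*q^4 + 14403*q^3 - 36099*q^2 + 48951*q - 27783))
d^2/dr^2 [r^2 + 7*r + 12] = 2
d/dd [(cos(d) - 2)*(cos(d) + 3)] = -sin(d) - sin(2*d)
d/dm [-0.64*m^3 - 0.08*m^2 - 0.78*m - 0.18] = -1.92*m^2 - 0.16*m - 0.78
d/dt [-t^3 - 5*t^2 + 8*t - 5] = -3*t^2 - 10*t + 8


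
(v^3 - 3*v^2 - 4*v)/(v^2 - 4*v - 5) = v*(v - 4)/(v - 5)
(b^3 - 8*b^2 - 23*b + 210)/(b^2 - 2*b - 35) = b - 6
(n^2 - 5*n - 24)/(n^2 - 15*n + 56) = (n + 3)/(n - 7)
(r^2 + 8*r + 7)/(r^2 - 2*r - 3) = (r + 7)/(r - 3)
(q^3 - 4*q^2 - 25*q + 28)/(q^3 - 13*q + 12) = (q - 7)/(q - 3)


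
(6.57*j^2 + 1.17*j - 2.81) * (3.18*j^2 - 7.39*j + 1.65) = 20.8926*j^4 - 44.8317*j^3 - 6.7416*j^2 + 22.6964*j - 4.6365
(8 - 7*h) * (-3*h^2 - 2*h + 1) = 21*h^3 - 10*h^2 - 23*h + 8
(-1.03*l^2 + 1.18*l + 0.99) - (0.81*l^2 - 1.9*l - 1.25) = -1.84*l^2 + 3.08*l + 2.24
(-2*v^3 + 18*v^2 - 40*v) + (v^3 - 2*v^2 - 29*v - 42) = -v^3 + 16*v^2 - 69*v - 42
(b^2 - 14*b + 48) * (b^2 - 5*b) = b^4 - 19*b^3 + 118*b^2 - 240*b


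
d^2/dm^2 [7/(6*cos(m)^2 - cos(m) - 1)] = 7*(-144*sin(m)^4 + 97*sin(m)^2 - 43*cos(m)/2 + 9*cos(3*m)/2 + 61)/((2*cos(m) - 1)^3*(3*cos(m) + 1)^3)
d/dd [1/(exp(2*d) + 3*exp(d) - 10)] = (-2*exp(d) - 3)*exp(d)/(exp(2*d) + 3*exp(d) - 10)^2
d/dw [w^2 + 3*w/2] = 2*w + 3/2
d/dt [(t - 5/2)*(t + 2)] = 2*t - 1/2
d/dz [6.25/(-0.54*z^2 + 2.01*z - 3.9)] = (6.75*z - 12.5625)/(0.54*z^2 - 2.01*z + 3.9)^2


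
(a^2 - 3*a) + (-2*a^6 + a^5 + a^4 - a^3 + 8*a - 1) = -2*a^6 + a^5 + a^4 - a^3 + a^2 + 5*a - 1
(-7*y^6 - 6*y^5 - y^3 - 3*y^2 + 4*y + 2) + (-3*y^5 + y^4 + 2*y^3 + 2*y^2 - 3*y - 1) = -7*y^6 - 9*y^5 + y^4 + y^3 - y^2 + y + 1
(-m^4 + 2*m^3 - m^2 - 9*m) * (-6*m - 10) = 6*m^5 - 2*m^4 - 14*m^3 + 64*m^2 + 90*m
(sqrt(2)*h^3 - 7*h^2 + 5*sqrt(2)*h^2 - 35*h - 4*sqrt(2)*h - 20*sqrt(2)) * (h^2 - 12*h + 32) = sqrt(2)*h^5 - 7*sqrt(2)*h^4 - 7*h^4 - 32*sqrt(2)*h^3 + 49*h^3 + 196*h^2 + 188*sqrt(2)*h^2 - 1120*h + 112*sqrt(2)*h - 640*sqrt(2)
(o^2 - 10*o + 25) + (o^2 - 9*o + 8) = 2*o^2 - 19*o + 33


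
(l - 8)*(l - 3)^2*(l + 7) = l^4 - 7*l^3 - 41*l^2 + 327*l - 504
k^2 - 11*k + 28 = (k - 7)*(k - 4)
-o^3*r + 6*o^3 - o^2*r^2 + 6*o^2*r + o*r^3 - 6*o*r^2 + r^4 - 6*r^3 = (-o + r)*(o + r)^2*(r - 6)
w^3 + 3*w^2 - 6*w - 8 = (w - 2)*(w + 1)*(w + 4)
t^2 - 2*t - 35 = (t - 7)*(t + 5)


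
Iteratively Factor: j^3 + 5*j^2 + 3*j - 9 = (j + 3)*(j^2 + 2*j - 3) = (j - 1)*(j + 3)*(j + 3)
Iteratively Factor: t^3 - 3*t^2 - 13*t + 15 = (t - 5)*(t^2 + 2*t - 3) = (t - 5)*(t - 1)*(t + 3)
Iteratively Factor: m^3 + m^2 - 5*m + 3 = (m - 1)*(m^2 + 2*m - 3) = (m - 1)^2*(m + 3)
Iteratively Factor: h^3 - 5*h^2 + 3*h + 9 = (h - 3)*(h^2 - 2*h - 3) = (h - 3)*(h + 1)*(h - 3)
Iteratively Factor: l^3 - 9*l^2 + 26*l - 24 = (l - 3)*(l^2 - 6*l + 8) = (l - 3)*(l - 2)*(l - 4)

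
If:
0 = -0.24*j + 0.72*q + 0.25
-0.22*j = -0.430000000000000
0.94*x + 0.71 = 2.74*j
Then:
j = 1.95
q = 0.30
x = 4.94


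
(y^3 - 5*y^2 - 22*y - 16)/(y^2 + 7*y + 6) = (y^2 - 6*y - 16)/(y + 6)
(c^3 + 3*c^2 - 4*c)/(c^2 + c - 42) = c*(c^2 + 3*c - 4)/(c^2 + c - 42)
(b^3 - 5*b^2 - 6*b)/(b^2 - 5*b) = (b^2 - 5*b - 6)/(b - 5)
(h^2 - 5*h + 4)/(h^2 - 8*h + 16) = (h - 1)/(h - 4)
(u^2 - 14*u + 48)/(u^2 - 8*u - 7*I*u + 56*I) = (u - 6)/(u - 7*I)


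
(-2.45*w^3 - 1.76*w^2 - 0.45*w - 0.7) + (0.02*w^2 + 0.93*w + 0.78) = -2.45*w^3 - 1.74*w^2 + 0.48*w + 0.0800000000000001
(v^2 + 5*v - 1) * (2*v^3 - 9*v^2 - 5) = 2*v^5 + v^4 - 47*v^3 + 4*v^2 - 25*v + 5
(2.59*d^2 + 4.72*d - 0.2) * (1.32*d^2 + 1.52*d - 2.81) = 3.4188*d^4 + 10.1672*d^3 - 0.367500000000001*d^2 - 13.5672*d + 0.562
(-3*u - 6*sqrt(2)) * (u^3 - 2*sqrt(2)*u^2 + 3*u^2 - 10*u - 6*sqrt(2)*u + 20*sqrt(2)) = -3*u^4 - 9*u^3 + 54*u^2 + 72*u - 240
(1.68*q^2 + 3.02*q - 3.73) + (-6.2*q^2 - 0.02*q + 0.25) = -4.52*q^2 + 3.0*q - 3.48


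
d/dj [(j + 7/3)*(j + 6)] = 2*j + 25/3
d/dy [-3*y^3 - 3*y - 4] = -9*y^2 - 3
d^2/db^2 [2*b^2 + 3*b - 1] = 4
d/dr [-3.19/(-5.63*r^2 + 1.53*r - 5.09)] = (4.8807 - 35.9194*r)/(5.63*r^2 - 1.53*r + 5.09)^2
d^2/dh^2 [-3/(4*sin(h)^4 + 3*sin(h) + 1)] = 3*(-2*(16*sin(h)^3 + 3)^2*cos(h)^2 + (16*sin(3*h) - 3)*(4*sin(h)^4 + 3*sin(h) + 1)*sin(h))/(4*sin(h)^4 + 3*sin(h) + 1)^3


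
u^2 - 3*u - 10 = (u - 5)*(u + 2)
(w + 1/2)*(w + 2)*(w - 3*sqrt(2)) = w^3 - 3*sqrt(2)*w^2 + 5*w^2/2 - 15*sqrt(2)*w/2 + w - 3*sqrt(2)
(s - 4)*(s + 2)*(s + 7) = s^3 + 5*s^2 - 22*s - 56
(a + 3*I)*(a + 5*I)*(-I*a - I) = -I*a^3 + 8*a^2 - I*a^2 + 8*a + 15*I*a + 15*I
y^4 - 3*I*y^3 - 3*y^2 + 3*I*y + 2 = (y - 2*I)*(y - I)*(-I*y + I)*(I*y + I)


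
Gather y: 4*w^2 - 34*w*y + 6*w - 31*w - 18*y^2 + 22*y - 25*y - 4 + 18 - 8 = 4*w^2 - 25*w - 18*y^2 + y*(-34*w - 3) + 6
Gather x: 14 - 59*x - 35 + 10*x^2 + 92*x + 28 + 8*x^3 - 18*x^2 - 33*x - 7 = 8*x^3 - 8*x^2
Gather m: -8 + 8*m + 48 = 8*m + 40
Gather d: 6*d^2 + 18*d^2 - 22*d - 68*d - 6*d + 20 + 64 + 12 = 24*d^2 - 96*d + 96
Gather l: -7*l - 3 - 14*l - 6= -21*l - 9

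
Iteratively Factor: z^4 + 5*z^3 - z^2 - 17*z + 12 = (z + 4)*(z^3 + z^2 - 5*z + 3) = (z + 3)*(z + 4)*(z^2 - 2*z + 1) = (z - 1)*(z + 3)*(z + 4)*(z - 1)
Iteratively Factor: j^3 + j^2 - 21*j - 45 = (j + 3)*(j^2 - 2*j - 15) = (j - 5)*(j + 3)*(j + 3)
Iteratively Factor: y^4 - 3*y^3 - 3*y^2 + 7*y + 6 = (y - 3)*(y^3 - 3*y - 2) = (y - 3)*(y - 2)*(y^2 + 2*y + 1) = (y - 3)*(y - 2)*(y + 1)*(y + 1)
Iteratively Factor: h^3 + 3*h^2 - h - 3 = (h + 1)*(h^2 + 2*h - 3) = (h + 1)*(h + 3)*(h - 1)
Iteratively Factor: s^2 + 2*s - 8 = (s + 4)*(s - 2)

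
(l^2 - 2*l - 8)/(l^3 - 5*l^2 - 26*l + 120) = (l + 2)/(l^2 - l - 30)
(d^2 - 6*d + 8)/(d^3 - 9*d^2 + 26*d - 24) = 1/(d - 3)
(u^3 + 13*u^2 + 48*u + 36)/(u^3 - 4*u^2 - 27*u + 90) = (u^3 + 13*u^2 + 48*u + 36)/(u^3 - 4*u^2 - 27*u + 90)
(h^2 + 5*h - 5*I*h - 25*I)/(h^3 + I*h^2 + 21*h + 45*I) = (h + 5)/(h^2 + 6*I*h - 9)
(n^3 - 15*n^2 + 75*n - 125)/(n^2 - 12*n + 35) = (n^2 - 10*n + 25)/(n - 7)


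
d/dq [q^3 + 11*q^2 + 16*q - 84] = 3*q^2 + 22*q + 16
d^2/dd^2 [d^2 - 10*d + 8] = 2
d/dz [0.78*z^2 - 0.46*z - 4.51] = 1.56*z - 0.46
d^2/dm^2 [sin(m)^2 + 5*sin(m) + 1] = -5*sin(m) + 2*cos(2*m)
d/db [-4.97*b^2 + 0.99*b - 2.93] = 0.99 - 9.94*b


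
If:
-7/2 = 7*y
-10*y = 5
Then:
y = -1/2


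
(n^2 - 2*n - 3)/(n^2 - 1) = (n - 3)/(n - 1)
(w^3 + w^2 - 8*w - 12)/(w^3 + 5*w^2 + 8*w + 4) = (w - 3)/(w + 1)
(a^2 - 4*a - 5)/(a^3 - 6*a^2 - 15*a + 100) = (a + 1)/(a^2 - a - 20)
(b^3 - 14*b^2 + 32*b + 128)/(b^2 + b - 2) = (b^2 - 16*b + 64)/(b - 1)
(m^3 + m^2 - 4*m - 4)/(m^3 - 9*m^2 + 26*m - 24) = (m^2 + 3*m + 2)/(m^2 - 7*m + 12)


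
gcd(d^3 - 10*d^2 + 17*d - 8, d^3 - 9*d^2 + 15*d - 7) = d^2 - 2*d + 1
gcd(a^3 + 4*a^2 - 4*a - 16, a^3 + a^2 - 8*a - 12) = a + 2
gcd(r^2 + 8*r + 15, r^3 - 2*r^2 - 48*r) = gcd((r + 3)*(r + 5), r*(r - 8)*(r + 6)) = 1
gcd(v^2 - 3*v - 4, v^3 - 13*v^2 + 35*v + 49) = v + 1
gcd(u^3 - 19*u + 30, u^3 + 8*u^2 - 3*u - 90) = u^2 + 2*u - 15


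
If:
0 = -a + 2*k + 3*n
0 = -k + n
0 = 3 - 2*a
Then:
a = 3/2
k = 3/10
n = 3/10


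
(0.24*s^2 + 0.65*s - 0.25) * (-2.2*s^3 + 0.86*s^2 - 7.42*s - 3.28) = -0.528*s^5 - 1.2236*s^4 - 0.6718*s^3 - 5.8252*s^2 - 0.277*s + 0.82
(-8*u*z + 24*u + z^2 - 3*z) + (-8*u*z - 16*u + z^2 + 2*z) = -16*u*z + 8*u + 2*z^2 - z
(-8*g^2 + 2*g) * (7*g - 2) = -56*g^3 + 30*g^2 - 4*g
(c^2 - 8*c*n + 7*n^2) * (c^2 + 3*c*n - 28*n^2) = c^4 - 5*c^3*n - 45*c^2*n^2 + 245*c*n^3 - 196*n^4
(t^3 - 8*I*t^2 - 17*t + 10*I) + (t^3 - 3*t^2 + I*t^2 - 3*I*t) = 2*t^3 - 3*t^2 - 7*I*t^2 - 17*t - 3*I*t + 10*I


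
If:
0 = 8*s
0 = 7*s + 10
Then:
No Solution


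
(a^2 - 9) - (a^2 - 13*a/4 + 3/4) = 13*a/4 - 39/4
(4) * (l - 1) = 4*l - 4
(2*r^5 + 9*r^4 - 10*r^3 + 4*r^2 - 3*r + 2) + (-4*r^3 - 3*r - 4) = 2*r^5 + 9*r^4 - 14*r^3 + 4*r^2 - 6*r - 2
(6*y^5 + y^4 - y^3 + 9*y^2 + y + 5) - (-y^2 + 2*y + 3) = 6*y^5 + y^4 - y^3 + 10*y^2 - y + 2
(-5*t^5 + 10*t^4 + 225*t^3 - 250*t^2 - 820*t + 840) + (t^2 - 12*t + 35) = -5*t^5 + 10*t^4 + 225*t^3 - 249*t^2 - 832*t + 875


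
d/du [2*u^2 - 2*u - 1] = 4*u - 2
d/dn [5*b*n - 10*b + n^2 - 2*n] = 5*b + 2*n - 2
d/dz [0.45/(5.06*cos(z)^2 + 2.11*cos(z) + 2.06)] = (4.554*cos(z) + 0.9495)*sin(z)/(5.06*cos(z)^2 + 2.11*cos(z) + 2.06)^2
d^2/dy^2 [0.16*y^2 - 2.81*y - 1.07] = 0.320000000000000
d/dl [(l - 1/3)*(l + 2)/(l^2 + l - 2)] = -2/(3*l^2 - 6*l + 3)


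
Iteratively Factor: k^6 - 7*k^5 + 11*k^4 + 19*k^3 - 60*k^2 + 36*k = (k - 1)*(k^5 - 6*k^4 + 5*k^3 + 24*k^2 - 36*k) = (k - 1)*(k + 2)*(k^4 - 8*k^3 + 21*k^2 - 18*k) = k*(k - 1)*(k + 2)*(k^3 - 8*k^2 + 21*k - 18) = k*(k - 3)*(k - 1)*(k + 2)*(k^2 - 5*k + 6) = k*(k - 3)*(k - 2)*(k - 1)*(k + 2)*(k - 3)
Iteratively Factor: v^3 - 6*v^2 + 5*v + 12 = (v - 3)*(v^2 - 3*v - 4) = (v - 3)*(v + 1)*(v - 4)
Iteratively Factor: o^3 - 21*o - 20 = (o + 1)*(o^2 - o - 20) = (o - 5)*(o + 1)*(o + 4)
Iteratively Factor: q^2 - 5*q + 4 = (q - 1)*(q - 4)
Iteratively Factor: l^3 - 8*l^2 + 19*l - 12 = (l - 4)*(l^2 - 4*l + 3) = (l - 4)*(l - 1)*(l - 3)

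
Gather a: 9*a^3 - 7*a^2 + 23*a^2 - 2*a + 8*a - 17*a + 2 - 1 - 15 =9*a^3 + 16*a^2 - 11*a - 14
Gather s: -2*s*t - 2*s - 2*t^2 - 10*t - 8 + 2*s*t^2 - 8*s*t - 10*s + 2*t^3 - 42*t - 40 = s*(2*t^2 - 10*t - 12) + 2*t^3 - 2*t^2 - 52*t - 48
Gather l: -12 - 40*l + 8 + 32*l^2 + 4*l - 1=32*l^2 - 36*l - 5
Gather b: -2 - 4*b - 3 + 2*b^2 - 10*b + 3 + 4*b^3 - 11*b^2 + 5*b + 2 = 4*b^3 - 9*b^2 - 9*b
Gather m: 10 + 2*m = 2*m + 10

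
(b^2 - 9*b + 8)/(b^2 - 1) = (b - 8)/(b + 1)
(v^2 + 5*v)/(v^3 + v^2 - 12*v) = (v + 5)/(v^2 + v - 12)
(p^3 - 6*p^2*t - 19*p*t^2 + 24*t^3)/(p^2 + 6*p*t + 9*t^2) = (p^2 - 9*p*t + 8*t^2)/(p + 3*t)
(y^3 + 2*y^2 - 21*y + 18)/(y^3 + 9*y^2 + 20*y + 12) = (y^2 - 4*y + 3)/(y^2 + 3*y + 2)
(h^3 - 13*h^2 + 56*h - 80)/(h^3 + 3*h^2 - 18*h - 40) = (h^2 - 9*h + 20)/(h^2 + 7*h + 10)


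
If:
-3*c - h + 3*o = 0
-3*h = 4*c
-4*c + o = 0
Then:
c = 0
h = 0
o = 0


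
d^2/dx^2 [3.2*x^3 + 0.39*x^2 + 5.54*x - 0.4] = 19.2*x + 0.78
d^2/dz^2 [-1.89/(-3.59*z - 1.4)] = 48.717018/(3.59*z + 1.4)^3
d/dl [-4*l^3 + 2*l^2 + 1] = 4*l*(1 - 3*l)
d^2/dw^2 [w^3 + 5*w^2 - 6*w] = 6*w + 10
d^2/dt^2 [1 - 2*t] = 0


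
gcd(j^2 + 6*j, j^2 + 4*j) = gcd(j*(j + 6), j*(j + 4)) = j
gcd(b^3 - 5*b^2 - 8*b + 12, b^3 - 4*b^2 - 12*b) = b^2 - 4*b - 12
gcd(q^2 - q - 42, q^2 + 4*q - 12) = q + 6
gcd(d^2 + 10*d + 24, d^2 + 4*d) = d + 4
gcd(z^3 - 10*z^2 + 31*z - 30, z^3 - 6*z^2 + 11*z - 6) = z^2 - 5*z + 6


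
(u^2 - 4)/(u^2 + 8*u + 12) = (u - 2)/(u + 6)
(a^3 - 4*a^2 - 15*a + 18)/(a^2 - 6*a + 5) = (a^2 - 3*a - 18)/(a - 5)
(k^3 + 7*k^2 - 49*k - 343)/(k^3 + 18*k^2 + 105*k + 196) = (k - 7)/(k + 4)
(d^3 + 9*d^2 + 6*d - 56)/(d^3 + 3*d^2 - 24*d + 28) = (d + 4)/(d - 2)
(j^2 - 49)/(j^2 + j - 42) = (j - 7)/(j - 6)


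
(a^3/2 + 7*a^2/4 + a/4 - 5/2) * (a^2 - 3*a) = a^5/2 + a^4/4 - 5*a^3 - 13*a^2/4 + 15*a/2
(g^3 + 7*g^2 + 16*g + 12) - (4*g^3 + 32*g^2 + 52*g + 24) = -3*g^3 - 25*g^2 - 36*g - 12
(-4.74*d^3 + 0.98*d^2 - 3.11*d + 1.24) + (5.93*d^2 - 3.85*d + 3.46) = -4.74*d^3 + 6.91*d^2 - 6.96*d + 4.7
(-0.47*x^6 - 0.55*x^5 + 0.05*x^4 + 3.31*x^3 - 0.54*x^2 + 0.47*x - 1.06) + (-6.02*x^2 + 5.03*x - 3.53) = -0.47*x^6 - 0.55*x^5 + 0.05*x^4 + 3.31*x^3 - 6.56*x^2 + 5.5*x - 4.59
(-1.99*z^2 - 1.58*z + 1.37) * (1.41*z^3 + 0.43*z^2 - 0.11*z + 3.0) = -2.8059*z^5 - 3.0835*z^4 + 1.4712*z^3 - 5.2071*z^2 - 4.8907*z + 4.11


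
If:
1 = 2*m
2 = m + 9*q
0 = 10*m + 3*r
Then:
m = 1/2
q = 1/6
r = -5/3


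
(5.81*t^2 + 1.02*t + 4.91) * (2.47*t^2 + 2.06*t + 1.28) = 14.3507*t^4 + 14.488*t^3 + 21.6657*t^2 + 11.4202*t + 6.2848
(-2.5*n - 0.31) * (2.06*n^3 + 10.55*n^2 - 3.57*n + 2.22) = -5.15*n^4 - 27.0136*n^3 + 5.6545*n^2 - 4.4433*n - 0.6882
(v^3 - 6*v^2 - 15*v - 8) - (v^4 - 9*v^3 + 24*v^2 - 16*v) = -v^4 + 10*v^3 - 30*v^2 + v - 8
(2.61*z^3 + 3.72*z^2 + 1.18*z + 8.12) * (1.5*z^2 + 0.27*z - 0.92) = 3.915*z^5 + 6.2847*z^4 + 0.3732*z^3 + 9.0762*z^2 + 1.1068*z - 7.4704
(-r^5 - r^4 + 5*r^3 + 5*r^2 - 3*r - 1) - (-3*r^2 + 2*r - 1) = -r^5 - r^4 + 5*r^3 + 8*r^2 - 5*r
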